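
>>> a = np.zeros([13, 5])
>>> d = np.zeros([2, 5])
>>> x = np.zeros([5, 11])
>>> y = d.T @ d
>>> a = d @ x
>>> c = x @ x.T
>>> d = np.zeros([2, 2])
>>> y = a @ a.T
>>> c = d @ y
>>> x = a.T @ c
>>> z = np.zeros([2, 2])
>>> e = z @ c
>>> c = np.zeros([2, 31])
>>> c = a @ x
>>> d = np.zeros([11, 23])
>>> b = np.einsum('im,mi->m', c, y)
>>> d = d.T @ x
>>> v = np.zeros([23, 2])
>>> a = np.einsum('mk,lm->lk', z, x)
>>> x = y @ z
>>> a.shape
(11, 2)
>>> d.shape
(23, 2)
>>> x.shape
(2, 2)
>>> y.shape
(2, 2)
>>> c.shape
(2, 2)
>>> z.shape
(2, 2)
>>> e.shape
(2, 2)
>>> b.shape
(2,)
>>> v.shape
(23, 2)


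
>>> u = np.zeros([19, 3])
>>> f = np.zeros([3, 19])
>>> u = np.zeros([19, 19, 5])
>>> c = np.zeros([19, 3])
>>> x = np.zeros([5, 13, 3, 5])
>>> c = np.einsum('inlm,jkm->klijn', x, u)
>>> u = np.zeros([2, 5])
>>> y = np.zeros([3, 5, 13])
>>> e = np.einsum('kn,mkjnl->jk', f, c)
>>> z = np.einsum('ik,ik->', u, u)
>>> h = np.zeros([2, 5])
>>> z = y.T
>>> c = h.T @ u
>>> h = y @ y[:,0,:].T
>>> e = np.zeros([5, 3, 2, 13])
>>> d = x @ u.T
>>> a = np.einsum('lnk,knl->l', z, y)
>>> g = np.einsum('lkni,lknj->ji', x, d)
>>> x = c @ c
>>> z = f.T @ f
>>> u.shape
(2, 5)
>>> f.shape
(3, 19)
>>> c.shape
(5, 5)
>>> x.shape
(5, 5)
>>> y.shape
(3, 5, 13)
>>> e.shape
(5, 3, 2, 13)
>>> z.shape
(19, 19)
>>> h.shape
(3, 5, 3)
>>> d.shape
(5, 13, 3, 2)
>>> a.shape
(13,)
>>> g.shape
(2, 5)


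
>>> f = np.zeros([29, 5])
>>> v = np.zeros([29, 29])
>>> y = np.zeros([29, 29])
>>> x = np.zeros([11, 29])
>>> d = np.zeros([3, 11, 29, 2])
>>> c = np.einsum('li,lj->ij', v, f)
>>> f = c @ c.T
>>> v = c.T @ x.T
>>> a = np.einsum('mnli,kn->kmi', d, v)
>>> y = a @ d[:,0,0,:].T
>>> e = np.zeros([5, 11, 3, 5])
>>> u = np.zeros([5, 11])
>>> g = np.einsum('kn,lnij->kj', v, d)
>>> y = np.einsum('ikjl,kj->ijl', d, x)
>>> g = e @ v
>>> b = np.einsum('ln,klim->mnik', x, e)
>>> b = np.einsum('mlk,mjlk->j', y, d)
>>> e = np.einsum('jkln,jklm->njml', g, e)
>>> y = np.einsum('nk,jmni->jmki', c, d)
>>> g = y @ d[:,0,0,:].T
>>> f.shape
(29, 29)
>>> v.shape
(5, 11)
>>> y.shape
(3, 11, 5, 2)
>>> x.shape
(11, 29)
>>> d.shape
(3, 11, 29, 2)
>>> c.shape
(29, 5)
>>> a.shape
(5, 3, 2)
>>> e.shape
(11, 5, 5, 3)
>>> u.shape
(5, 11)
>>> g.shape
(3, 11, 5, 3)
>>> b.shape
(11,)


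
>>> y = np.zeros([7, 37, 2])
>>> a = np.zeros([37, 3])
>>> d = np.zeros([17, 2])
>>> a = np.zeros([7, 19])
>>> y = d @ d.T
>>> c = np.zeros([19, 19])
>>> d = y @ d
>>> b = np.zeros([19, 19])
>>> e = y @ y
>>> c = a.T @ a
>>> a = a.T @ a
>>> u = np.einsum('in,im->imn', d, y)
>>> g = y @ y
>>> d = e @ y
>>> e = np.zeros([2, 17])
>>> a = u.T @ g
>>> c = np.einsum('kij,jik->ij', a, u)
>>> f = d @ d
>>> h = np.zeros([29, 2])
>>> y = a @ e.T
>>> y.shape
(2, 17, 2)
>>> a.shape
(2, 17, 17)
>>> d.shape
(17, 17)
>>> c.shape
(17, 17)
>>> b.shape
(19, 19)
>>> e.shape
(2, 17)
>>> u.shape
(17, 17, 2)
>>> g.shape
(17, 17)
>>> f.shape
(17, 17)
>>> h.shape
(29, 2)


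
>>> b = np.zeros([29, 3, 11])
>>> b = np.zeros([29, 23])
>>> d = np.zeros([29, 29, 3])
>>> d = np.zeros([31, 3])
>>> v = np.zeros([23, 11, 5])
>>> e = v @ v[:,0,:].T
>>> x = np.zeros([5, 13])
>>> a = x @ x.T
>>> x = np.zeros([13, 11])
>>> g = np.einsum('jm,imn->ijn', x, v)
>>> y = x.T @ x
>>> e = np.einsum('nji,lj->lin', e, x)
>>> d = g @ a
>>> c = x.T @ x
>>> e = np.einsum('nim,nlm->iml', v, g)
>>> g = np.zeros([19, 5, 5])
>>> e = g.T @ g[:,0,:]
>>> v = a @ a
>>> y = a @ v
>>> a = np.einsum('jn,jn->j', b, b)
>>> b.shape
(29, 23)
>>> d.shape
(23, 13, 5)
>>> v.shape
(5, 5)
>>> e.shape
(5, 5, 5)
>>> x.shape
(13, 11)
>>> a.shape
(29,)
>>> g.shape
(19, 5, 5)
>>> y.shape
(5, 5)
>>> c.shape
(11, 11)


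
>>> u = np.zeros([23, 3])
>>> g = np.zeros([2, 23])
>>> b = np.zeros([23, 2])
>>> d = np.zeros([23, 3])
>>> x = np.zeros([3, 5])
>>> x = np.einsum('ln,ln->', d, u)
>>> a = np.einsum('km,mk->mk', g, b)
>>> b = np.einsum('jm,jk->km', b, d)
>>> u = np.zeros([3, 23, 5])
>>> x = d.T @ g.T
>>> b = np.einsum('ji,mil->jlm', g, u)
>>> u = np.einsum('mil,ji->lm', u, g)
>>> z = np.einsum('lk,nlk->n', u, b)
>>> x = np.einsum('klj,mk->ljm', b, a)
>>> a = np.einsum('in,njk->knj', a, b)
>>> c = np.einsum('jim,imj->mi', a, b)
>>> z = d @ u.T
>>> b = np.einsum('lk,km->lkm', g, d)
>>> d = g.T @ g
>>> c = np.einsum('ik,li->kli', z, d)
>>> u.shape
(5, 3)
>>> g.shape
(2, 23)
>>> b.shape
(2, 23, 3)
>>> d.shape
(23, 23)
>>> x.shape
(5, 3, 23)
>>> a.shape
(3, 2, 5)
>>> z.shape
(23, 5)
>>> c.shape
(5, 23, 23)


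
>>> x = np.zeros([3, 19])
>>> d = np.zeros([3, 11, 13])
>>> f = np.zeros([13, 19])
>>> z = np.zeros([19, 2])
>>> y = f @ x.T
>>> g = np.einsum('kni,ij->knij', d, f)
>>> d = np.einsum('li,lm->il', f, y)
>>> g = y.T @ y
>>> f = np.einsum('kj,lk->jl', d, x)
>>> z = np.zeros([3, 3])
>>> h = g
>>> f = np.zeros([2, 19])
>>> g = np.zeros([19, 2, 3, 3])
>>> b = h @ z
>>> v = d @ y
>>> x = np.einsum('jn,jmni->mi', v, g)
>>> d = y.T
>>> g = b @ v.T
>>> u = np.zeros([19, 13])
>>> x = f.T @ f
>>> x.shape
(19, 19)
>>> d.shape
(3, 13)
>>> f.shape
(2, 19)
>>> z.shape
(3, 3)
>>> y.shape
(13, 3)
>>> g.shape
(3, 19)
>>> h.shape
(3, 3)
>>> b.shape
(3, 3)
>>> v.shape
(19, 3)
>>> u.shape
(19, 13)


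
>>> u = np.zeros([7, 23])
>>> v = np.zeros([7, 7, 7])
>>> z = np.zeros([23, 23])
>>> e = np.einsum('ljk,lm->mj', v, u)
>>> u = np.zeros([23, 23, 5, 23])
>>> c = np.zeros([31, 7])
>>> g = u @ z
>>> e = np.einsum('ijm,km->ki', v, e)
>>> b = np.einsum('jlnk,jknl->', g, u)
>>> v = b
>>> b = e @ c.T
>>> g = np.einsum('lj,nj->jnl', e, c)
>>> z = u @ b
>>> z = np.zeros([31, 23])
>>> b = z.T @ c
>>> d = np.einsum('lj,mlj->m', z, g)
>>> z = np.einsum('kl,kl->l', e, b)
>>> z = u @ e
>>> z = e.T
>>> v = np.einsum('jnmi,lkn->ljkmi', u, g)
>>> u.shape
(23, 23, 5, 23)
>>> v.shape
(7, 23, 31, 5, 23)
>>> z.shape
(7, 23)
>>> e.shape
(23, 7)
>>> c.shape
(31, 7)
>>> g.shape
(7, 31, 23)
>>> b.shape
(23, 7)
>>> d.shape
(7,)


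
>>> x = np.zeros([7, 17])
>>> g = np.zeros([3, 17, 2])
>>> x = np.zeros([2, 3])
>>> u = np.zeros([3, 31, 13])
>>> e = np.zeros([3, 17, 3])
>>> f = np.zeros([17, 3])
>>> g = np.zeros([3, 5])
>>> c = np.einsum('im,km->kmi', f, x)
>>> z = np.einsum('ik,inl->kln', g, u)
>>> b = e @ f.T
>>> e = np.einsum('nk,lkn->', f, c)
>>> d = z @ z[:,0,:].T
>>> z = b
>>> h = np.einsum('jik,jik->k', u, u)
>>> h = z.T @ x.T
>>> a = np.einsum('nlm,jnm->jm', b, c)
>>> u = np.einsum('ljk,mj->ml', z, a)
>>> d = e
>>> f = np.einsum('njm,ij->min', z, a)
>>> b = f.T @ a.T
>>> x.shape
(2, 3)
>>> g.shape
(3, 5)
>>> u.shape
(2, 3)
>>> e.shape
()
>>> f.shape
(17, 2, 3)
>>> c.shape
(2, 3, 17)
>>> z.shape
(3, 17, 17)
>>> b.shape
(3, 2, 2)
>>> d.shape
()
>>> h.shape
(17, 17, 2)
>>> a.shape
(2, 17)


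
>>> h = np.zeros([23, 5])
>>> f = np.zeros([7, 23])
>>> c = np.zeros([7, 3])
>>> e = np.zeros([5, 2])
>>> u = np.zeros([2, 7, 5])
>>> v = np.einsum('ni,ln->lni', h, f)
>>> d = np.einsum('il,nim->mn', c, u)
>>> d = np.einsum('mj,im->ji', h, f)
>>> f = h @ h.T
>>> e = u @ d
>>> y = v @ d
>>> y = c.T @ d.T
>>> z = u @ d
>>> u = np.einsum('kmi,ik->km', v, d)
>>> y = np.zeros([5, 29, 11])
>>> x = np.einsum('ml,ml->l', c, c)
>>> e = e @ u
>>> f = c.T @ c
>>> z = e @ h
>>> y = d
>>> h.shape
(23, 5)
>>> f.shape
(3, 3)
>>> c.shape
(7, 3)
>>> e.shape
(2, 7, 23)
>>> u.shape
(7, 23)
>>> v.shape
(7, 23, 5)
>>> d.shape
(5, 7)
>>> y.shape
(5, 7)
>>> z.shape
(2, 7, 5)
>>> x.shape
(3,)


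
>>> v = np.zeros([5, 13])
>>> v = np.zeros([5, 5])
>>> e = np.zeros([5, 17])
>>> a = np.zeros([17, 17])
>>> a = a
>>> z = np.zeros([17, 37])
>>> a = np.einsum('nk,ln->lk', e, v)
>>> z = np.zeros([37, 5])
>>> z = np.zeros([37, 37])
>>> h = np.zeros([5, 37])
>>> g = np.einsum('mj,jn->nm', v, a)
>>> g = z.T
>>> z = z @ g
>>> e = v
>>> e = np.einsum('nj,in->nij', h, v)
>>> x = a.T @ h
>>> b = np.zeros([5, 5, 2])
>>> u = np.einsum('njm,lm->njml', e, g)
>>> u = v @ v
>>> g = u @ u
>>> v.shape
(5, 5)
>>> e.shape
(5, 5, 37)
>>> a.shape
(5, 17)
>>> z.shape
(37, 37)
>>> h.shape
(5, 37)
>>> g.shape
(5, 5)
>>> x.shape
(17, 37)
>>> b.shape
(5, 5, 2)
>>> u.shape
(5, 5)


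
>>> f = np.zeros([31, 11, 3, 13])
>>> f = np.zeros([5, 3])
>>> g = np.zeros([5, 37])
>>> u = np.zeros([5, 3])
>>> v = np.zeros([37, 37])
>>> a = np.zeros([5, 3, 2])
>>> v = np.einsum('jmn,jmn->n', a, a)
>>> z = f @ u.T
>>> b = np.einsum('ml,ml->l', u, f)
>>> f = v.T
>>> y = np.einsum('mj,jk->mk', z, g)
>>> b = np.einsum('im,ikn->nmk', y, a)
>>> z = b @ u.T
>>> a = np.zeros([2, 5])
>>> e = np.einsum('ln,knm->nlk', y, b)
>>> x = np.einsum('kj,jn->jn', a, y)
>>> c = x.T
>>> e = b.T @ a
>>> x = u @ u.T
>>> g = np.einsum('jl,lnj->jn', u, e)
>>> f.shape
(2,)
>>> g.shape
(5, 37)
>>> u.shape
(5, 3)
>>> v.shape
(2,)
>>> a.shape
(2, 5)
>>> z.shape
(2, 37, 5)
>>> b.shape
(2, 37, 3)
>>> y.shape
(5, 37)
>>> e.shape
(3, 37, 5)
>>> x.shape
(5, 5)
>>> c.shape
(37, 5)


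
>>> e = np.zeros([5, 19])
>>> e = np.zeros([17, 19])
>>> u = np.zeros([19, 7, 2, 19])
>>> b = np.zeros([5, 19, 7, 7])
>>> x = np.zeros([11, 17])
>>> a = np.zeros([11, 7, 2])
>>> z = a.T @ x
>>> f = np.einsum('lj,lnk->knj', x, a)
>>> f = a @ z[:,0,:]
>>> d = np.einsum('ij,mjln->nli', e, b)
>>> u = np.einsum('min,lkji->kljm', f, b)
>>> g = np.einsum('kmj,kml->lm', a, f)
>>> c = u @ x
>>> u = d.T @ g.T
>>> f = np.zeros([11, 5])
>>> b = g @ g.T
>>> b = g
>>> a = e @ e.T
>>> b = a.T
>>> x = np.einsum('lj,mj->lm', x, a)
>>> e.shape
(17, 19)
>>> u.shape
(17, 7, 17)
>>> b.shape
(17, 17)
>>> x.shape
(11, 17)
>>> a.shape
(17, 17)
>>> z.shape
(2, 7, 17)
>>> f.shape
(11, 5)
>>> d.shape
(7, 7, 17)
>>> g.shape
(17, 7)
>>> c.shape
(19, 5, 7, 17)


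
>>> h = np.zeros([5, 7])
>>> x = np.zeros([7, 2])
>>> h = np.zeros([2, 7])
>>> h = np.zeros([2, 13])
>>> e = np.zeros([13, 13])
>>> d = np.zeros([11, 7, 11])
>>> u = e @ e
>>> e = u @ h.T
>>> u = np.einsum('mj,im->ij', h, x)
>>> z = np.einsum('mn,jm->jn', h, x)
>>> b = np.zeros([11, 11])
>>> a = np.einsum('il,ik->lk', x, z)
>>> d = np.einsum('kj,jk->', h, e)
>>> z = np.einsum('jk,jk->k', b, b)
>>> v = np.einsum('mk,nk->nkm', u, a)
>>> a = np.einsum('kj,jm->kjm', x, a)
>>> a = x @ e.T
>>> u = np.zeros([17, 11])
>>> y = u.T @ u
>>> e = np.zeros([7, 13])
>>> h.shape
(2, 13)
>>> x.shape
(7, 2)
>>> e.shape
(7, 13)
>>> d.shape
()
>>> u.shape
(17, 11)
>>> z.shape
(11,)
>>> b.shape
(11, 11)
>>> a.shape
(7, 13)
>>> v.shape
(2, 13, 7)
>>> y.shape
(11, 11)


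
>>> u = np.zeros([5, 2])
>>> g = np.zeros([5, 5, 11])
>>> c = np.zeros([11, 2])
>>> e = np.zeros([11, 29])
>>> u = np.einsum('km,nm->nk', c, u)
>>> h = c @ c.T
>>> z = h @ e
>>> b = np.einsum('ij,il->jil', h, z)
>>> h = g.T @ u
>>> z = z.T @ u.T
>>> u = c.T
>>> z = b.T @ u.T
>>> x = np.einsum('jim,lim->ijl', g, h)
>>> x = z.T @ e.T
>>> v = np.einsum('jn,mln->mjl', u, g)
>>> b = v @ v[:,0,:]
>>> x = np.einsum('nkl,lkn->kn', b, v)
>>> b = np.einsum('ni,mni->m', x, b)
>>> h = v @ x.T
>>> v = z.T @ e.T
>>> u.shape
(2, 11)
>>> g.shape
(5, 5, 11)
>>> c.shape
(11, 2)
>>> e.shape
(11, 29)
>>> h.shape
(5, 2, 2)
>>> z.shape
(29, 11, 2)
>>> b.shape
(5,)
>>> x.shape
(2, 5)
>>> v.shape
(2, 11, 11)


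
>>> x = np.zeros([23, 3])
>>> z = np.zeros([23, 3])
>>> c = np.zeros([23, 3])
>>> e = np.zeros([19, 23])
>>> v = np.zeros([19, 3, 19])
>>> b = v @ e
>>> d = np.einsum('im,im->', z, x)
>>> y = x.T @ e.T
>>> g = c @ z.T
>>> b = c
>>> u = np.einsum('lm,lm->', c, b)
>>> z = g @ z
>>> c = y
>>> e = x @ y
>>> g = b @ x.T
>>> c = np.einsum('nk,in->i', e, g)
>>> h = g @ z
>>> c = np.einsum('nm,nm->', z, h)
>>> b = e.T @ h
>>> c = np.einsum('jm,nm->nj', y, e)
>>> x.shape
(23, 3)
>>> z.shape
(23, 3)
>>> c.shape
(23, 3)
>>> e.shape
(23, 19)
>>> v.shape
(19, 3, 19)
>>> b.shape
(19, 3)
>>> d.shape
()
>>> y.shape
(3, 19)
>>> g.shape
(23, 23)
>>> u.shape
()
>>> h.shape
(23, 3)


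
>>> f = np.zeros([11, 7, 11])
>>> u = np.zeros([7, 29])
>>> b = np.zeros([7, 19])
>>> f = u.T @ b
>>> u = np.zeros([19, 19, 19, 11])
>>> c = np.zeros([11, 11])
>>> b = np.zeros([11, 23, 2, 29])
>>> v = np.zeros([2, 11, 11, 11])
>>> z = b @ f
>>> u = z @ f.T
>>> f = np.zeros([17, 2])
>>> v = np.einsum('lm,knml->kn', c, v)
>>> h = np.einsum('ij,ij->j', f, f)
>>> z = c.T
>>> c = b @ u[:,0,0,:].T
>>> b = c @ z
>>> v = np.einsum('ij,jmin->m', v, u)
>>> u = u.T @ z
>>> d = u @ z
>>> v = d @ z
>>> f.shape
(17, 2)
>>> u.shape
(29, 2, 23, 11)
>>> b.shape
(11, 23, 2, 11)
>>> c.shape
(11, 23, 2, 11)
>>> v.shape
(29, 2, 23, 11)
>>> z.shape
(11, 11)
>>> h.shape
(2,)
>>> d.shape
(29, 2, 23, 11)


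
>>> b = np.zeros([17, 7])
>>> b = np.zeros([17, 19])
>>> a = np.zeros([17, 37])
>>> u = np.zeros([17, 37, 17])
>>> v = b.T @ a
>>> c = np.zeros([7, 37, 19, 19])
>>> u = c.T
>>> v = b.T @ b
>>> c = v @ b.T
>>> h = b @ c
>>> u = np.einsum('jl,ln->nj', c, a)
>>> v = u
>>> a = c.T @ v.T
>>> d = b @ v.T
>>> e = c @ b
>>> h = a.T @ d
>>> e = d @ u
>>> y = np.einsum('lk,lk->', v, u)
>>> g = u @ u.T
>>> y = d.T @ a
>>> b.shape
(17, 19)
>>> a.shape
(17, 37)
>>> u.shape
(37, 19)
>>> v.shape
(37, 19)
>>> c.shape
(19, 17)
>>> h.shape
(37, 37)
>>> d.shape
(17, 37)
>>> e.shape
(17, 19)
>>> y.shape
(37, 37)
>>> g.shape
(37, 37)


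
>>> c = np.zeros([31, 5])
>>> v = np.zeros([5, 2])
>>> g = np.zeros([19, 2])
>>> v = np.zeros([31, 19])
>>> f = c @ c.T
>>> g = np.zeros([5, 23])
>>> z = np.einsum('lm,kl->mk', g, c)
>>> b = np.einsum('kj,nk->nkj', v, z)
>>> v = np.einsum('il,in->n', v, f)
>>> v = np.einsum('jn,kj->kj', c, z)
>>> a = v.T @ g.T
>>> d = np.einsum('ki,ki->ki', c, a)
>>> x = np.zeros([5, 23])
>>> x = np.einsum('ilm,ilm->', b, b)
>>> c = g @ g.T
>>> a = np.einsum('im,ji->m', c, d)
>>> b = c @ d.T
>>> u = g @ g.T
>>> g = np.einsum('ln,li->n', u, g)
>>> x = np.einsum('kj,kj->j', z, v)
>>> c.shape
(5, 5)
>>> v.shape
(23, 31)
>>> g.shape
(5,)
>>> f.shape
(31, 31)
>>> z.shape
(23, 31)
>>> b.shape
(5, 31)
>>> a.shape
(5,)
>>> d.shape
(31, 5)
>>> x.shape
(31,)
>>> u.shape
(5, 5)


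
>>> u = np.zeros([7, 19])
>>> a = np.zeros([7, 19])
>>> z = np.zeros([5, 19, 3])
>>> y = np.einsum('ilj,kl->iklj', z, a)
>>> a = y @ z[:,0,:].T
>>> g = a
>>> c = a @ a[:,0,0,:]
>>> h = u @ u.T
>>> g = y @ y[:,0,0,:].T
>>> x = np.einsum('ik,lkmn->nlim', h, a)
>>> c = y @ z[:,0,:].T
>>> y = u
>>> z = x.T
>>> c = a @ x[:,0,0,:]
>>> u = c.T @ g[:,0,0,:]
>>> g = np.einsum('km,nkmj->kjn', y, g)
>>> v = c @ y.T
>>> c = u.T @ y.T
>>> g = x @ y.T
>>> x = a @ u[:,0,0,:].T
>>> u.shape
(19, 19, 7, 5)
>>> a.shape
(5, 7, 19, 5)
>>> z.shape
(19, 7, 5, 5)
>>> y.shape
(7, 19)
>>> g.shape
(5, 5, 7, 7)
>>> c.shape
(5, 7, 19, 7)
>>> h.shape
(7, 7)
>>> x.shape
(5, 7, 19, 19)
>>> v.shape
(5, 7, 19, 7)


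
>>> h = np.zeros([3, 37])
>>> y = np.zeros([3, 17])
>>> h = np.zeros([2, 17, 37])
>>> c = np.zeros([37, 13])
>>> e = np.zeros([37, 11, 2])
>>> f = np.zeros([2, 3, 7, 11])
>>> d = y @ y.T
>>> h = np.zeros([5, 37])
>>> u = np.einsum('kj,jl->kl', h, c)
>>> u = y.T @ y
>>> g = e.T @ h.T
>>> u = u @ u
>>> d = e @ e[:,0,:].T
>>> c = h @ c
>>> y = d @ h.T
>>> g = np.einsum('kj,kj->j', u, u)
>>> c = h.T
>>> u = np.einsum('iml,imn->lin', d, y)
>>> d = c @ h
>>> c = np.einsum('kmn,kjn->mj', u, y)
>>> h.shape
(5, 37)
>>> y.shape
(37, 11, 5)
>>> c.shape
(37, 11)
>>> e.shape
(37, 11, 2)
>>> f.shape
(2, 3, 7, 11)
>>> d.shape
(37, 37)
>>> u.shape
(37, 37, 5)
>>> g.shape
(17,)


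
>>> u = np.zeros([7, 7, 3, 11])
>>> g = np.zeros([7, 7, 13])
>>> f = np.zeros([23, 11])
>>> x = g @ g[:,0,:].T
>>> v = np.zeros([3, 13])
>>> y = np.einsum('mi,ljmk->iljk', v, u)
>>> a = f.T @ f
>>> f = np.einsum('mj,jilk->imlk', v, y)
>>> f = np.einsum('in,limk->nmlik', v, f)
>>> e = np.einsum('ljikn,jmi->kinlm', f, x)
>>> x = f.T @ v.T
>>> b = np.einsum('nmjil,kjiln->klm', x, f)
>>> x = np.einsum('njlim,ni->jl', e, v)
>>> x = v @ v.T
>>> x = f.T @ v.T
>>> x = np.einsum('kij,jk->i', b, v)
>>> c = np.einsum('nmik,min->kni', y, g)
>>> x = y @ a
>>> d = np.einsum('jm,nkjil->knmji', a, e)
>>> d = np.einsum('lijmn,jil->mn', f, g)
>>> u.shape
(7, 7, 3, 11)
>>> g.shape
(7, 7, 13)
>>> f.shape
(13, 7, 7, 3, 11)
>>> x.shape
(13, 7, 7, 11)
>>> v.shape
(3, 13)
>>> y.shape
(13, 7, 7, 11)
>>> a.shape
(11, 11)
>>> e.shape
(3, 7, 11, 13, 7)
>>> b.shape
(13, 3, 3)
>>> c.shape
(11, 13, 7)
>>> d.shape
(3, 11)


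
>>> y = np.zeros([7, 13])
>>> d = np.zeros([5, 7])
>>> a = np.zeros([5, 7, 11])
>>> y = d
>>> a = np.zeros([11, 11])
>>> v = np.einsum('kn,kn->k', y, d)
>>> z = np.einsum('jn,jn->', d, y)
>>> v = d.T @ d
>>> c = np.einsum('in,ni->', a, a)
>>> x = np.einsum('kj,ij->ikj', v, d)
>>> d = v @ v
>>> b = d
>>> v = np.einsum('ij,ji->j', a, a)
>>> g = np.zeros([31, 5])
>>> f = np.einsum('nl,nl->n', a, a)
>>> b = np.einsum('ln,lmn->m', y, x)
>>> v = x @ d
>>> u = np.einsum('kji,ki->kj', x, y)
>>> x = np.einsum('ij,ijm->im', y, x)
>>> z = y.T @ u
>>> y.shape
(5, 7)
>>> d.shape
(7, 7)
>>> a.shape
(11, 11)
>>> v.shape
(5, 7, 7)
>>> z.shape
(7, 7)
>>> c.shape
()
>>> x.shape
(5, 7)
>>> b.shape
(7,)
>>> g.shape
(31, 5)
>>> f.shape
(11,)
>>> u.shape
(5, 7)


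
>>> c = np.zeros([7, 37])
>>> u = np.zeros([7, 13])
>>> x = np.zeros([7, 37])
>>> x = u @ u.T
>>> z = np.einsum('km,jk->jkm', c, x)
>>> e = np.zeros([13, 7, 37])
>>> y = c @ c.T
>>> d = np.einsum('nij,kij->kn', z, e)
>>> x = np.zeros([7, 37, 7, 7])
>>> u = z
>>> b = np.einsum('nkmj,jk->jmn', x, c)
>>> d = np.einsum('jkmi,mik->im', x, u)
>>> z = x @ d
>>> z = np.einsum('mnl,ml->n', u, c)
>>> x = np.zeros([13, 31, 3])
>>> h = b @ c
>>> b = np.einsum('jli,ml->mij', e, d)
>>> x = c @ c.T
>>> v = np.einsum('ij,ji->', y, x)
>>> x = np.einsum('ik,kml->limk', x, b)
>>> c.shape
(7, 37)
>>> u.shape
(7, 7, 37)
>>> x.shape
(13, 7, 37, 7)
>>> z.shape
(7,)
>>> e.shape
(13, 7, 37)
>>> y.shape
(7, 7)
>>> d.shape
(7, 7)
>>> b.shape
(7, 37, 13)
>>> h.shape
(7, 7, 37)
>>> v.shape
()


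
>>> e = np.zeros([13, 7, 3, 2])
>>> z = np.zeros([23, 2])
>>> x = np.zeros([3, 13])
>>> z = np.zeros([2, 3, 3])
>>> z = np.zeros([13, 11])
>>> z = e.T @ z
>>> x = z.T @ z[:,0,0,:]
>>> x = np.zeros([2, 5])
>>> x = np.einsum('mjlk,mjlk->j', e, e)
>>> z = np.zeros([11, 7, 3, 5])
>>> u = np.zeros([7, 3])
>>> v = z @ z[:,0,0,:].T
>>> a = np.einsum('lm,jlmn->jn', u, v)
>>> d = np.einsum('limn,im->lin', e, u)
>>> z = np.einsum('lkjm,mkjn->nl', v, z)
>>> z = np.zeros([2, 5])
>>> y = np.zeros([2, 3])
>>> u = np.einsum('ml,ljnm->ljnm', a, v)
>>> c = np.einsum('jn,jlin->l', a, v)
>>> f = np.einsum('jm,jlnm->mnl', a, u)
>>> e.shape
(13, 7, 3, 2)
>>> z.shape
(2, 5)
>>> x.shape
(7,)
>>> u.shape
(11, 7, 3, 11)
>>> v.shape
(11, 7, 3, 11)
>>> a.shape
(11, 11)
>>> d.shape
(13, 7, 2)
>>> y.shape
(2, 3)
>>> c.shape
(7,)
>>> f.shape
(11, 3, 7)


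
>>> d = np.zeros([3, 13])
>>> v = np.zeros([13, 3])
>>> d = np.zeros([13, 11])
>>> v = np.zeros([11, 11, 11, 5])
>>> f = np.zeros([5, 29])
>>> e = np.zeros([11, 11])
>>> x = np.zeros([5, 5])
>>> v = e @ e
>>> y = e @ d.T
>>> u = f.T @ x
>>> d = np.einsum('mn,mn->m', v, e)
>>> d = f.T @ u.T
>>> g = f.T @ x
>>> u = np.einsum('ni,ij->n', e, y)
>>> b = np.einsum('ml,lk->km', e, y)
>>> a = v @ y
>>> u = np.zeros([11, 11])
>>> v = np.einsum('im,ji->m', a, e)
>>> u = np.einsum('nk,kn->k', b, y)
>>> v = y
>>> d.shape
(29, 29)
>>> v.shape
(11, 13)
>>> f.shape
(5, 29)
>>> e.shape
(11, 11)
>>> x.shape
(5, 5)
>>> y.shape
(11, 13)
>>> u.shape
(11,)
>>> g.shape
(29, 5)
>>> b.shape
(13, 11)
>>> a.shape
(11, 13)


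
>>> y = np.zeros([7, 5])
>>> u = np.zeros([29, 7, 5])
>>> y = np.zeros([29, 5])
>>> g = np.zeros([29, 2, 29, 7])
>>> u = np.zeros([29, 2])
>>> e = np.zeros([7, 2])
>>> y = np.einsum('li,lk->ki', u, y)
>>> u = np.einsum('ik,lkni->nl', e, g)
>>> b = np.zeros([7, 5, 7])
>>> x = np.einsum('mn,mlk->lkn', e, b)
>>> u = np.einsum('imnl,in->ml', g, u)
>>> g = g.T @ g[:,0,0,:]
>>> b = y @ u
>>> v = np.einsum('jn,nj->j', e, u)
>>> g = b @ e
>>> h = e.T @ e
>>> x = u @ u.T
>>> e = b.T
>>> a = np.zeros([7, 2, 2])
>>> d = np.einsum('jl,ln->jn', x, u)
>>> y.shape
(5, 2)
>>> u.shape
(2, 7)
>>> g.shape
(5, 2)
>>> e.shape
(7, 5)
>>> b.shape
(5, 7)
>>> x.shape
(2, 2)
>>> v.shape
(7,)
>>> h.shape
(2, 2)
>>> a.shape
(7, 2, 2)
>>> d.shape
(2, 7)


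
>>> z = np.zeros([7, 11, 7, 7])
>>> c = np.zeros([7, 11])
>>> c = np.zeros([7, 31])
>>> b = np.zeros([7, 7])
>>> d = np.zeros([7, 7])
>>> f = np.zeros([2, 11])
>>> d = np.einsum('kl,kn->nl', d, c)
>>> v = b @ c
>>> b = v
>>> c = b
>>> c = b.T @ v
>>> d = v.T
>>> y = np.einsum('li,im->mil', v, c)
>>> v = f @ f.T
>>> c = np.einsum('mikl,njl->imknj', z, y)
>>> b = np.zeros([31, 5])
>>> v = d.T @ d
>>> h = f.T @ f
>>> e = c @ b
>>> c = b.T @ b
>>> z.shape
(7, 11, 7, 7)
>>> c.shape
(5, 5)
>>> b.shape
(31, 5)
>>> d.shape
(31, 7)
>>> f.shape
(2, 11)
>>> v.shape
(7, 7)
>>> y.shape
(31, 31, 7)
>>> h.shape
(11, 11)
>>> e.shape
(11, 7, 7, 31, 5)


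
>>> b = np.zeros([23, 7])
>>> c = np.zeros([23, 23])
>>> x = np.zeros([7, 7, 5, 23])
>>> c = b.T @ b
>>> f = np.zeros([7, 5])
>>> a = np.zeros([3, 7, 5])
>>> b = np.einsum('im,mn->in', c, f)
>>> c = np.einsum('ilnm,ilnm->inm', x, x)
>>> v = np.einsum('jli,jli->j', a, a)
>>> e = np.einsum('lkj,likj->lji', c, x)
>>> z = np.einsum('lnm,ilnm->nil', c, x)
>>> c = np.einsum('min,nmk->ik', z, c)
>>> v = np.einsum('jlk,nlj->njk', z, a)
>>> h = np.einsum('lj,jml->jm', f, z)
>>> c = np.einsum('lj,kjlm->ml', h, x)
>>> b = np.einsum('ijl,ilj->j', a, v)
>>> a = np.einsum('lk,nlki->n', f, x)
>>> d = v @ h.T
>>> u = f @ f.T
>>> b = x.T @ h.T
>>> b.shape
(23, 5, 7, 5)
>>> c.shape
(23, 5)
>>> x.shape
(7, 7, 5, 23)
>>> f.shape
(7, 5)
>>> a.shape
(7,)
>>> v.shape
(3, 5, 7)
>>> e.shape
(7, 23, 7)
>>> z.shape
(5, 7, 7)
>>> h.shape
(5, 7)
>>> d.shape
(3, 5, 5)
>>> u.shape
(7, 7)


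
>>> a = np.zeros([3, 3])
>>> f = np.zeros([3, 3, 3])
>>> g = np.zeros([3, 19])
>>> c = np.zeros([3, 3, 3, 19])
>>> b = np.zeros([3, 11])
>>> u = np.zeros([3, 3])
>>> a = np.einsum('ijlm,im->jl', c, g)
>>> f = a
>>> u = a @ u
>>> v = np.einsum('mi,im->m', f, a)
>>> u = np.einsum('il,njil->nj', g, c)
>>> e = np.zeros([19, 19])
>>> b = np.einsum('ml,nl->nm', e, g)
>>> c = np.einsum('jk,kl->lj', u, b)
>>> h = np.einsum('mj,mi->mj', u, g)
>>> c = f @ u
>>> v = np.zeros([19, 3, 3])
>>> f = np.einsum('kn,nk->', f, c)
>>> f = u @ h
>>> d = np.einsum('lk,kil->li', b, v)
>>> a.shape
(3, 3)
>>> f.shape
(3, 3)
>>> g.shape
(3, 19)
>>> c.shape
(3, 3)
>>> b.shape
(3, 19)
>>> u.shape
(3, 3)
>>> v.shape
(19, 3, 3)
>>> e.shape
(19, 19)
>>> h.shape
(3, 3)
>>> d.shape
(3, 3)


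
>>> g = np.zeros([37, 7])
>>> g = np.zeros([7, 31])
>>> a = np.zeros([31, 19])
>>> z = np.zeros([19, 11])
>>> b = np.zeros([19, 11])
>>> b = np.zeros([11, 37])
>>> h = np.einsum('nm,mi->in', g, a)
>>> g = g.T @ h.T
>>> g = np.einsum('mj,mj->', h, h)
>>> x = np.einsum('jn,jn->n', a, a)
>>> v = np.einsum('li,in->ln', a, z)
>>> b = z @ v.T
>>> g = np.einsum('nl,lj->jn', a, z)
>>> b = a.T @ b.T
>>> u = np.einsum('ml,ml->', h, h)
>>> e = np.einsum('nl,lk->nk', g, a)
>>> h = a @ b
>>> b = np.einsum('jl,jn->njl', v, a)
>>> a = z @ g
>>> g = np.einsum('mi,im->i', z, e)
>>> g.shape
(11,)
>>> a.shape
(19, 31)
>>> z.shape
(19, 11)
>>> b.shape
(19, 31, 11)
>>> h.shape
(31, 19)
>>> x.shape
(19,)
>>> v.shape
(31, 11)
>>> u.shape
()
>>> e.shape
(11, 19)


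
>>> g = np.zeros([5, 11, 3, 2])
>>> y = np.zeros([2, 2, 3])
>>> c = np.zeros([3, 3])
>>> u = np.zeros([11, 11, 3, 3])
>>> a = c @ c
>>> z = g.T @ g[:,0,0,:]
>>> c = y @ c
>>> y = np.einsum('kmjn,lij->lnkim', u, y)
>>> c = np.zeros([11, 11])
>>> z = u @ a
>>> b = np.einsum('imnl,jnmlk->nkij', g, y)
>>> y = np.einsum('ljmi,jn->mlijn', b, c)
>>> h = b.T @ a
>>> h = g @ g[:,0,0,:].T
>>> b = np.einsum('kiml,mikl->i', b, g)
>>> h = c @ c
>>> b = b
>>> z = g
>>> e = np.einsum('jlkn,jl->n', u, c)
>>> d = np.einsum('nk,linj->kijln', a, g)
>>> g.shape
(5, 11, 3, 2)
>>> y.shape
(5, 3, 2, 11, 11)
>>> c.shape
(11, 11)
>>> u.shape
(11, 11, 3, 3)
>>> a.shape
(3, 3)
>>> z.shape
(5, 11, 3, 2)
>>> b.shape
(11,)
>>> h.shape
(11, 11)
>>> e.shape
(3,)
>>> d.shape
(3, 11, 2, 5, 3)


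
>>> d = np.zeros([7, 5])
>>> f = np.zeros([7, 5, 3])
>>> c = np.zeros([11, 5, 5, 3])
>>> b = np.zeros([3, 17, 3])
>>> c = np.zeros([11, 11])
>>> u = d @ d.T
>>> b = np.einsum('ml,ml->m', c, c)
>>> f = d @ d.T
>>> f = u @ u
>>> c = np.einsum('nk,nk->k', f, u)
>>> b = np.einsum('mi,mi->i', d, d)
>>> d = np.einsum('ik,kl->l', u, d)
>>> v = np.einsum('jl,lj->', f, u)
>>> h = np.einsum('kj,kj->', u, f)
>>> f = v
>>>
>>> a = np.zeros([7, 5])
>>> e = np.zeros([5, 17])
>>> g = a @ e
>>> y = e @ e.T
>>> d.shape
(5,)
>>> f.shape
()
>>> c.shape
(7,)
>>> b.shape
(5,)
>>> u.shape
(7, 7)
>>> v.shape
()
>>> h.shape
()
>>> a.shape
(7, 5)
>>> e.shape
(5, 17)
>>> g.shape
(7, 17)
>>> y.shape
(5, 5)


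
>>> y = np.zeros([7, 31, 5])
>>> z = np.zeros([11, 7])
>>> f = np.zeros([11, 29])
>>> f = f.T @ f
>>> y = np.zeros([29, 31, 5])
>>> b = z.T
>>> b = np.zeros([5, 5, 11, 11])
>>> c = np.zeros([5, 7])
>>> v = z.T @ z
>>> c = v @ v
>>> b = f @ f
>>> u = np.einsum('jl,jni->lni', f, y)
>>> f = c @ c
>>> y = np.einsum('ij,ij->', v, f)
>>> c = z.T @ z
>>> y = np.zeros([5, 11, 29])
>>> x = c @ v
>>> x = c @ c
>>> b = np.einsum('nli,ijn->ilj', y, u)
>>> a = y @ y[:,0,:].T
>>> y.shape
(5, 11, 29)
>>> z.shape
(11, 7)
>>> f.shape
(7, 7)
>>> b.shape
(29, 11, 31)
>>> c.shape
(7, 7)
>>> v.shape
(7, 7)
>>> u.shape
(29, 31, 5)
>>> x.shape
(7, 7)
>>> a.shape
(5, 11, 5)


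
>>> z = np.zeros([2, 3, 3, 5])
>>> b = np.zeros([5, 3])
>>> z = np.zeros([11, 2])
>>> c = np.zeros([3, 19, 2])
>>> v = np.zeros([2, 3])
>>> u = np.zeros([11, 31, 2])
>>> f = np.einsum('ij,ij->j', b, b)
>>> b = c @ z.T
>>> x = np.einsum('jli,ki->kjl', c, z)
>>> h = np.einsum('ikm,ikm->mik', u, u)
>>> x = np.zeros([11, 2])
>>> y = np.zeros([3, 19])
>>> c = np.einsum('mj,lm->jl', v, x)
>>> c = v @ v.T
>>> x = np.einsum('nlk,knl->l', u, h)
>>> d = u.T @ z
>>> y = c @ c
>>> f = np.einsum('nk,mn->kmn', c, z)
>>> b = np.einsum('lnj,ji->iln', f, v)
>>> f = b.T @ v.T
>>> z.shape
(11, 2)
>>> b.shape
(3, 2, 11)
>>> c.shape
(2, 2)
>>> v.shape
(2, 3)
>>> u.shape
(11, 31, 2)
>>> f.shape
(11, 2, 2)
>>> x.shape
(31,)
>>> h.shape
(2, 11, 31)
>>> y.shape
(2, 2)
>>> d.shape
(2, 31, 2)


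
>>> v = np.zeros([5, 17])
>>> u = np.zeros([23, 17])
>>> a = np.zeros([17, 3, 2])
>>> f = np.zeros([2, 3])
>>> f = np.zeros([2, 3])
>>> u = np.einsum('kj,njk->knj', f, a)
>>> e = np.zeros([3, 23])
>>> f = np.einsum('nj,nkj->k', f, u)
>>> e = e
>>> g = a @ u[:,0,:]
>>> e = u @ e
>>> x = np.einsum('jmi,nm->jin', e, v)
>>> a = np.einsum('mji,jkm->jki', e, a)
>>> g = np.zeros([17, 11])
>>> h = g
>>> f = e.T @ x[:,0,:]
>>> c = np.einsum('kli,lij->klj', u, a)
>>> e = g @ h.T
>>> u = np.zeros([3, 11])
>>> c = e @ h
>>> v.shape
(5, 17)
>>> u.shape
(3, 11)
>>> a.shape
(17, 3, 23)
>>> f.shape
(23, 17, 5)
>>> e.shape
(17, 17)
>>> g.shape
(17, 11)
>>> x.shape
(2, 23, 5)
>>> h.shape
(17, 11)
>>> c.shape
(17, 11)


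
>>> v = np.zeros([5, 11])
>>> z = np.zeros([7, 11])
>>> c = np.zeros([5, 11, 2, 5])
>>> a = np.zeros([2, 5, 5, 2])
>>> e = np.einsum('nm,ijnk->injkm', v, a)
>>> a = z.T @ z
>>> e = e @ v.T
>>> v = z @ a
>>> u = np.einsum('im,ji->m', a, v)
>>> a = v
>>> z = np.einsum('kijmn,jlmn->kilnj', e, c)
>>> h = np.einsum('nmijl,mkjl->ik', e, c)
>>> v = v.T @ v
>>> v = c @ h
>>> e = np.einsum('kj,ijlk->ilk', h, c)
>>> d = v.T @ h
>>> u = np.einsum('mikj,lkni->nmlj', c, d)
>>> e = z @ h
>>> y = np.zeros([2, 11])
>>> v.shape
(5, 11, 2, 11)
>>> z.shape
(2, 5, 11, 5, 5)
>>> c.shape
(5, 11, 2, 5)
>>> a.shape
(7, 11)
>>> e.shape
(2, 5, 11, 5, 11)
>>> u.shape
(11, 5, 11, 5)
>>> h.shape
(5, 11)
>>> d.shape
(11, 2, 11, 11)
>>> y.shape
(2, 11)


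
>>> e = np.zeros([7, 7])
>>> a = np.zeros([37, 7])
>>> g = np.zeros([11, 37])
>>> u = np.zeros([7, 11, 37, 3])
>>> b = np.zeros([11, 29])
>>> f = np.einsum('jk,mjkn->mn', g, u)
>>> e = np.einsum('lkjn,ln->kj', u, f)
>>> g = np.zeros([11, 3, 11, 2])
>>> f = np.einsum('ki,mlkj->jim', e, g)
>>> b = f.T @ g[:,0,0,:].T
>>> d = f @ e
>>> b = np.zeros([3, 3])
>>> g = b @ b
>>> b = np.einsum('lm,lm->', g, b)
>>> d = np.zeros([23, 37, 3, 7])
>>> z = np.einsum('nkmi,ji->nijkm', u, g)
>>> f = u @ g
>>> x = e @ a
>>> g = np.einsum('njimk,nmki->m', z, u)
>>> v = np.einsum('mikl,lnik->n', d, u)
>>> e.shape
(11, 37)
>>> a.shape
(37, 7)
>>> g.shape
(11,)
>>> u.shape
(7, 11, 37, 3)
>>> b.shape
()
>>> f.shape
(7, 11, 37, 3)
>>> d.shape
(23, 37, 3, 7)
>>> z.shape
(7, 3, 3, 11, 37)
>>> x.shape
(11, 7)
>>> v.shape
(11,)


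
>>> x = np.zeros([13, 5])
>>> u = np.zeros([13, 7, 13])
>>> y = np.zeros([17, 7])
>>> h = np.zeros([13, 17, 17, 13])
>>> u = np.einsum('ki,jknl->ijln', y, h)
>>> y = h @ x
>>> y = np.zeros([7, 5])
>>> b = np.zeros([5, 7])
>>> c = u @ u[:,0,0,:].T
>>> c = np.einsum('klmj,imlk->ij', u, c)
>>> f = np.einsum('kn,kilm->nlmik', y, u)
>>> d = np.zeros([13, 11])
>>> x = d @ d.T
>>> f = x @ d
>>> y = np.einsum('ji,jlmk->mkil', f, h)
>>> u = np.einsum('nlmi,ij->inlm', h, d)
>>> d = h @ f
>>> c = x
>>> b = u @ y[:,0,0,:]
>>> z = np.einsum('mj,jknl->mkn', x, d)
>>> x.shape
(13, 13)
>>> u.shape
(13, 13, 17, 17)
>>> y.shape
(17, 13, 11, 17)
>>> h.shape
(13, 17, 17, 13)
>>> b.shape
(13, 13, 17, 17)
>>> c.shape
(13, 13)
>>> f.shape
(13, 11)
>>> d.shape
(13, 17, 17, 11)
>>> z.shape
(13, 17, 17)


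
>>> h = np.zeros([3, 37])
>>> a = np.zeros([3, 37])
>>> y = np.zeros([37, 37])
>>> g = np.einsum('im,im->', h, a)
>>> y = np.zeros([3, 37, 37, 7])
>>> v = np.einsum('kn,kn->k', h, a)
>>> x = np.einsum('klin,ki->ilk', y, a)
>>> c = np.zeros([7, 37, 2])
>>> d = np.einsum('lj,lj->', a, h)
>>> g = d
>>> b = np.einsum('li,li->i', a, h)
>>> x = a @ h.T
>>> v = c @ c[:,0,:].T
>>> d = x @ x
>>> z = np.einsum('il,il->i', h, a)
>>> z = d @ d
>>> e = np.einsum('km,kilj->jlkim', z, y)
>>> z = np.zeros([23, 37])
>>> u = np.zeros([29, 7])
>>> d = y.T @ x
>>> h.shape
(3, 37)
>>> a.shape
(3, 37)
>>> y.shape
(3, 37, 37, 7)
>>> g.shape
()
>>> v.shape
(7, 37, 7)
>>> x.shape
(3, 3)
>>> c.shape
(7, 37, 2)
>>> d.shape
(7, 37, 37, 3)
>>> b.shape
(37,)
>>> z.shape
(23, 37)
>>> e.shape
(7, 37, 3, 37, 3)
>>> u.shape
(29, 7)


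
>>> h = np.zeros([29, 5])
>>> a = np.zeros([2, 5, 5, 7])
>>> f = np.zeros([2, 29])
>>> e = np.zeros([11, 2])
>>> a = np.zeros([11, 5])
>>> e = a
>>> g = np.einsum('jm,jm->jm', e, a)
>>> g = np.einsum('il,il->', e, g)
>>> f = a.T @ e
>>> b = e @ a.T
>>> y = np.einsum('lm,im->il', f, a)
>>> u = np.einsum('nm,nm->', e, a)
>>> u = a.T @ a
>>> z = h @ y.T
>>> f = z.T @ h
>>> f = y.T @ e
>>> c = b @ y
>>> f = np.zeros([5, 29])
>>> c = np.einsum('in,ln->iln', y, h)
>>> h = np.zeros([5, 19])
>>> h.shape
(5, 19)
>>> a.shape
(11, 5)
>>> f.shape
(5, 29)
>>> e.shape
(11, 5)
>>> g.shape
()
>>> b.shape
(11, 11)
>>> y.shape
(11, 5)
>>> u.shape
(5, 5)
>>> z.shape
(29, 11)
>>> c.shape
(11, 29, 5)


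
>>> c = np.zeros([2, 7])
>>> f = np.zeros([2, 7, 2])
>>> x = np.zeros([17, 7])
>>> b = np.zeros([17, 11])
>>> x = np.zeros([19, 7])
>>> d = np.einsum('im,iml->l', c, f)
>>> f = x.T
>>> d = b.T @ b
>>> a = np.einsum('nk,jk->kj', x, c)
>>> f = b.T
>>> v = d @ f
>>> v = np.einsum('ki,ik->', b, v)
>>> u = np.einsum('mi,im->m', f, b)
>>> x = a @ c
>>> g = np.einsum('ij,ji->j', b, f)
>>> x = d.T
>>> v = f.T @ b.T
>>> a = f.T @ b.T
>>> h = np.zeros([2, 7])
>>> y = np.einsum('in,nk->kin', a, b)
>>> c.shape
(2, 7)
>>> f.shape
(11, 17)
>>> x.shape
(11, 11)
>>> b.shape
(17, 11)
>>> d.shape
(11, 11)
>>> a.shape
(17, 17)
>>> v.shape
(17, 17)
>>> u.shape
(11,)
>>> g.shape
(11,)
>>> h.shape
(2, 7)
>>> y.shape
(11, 17, 17)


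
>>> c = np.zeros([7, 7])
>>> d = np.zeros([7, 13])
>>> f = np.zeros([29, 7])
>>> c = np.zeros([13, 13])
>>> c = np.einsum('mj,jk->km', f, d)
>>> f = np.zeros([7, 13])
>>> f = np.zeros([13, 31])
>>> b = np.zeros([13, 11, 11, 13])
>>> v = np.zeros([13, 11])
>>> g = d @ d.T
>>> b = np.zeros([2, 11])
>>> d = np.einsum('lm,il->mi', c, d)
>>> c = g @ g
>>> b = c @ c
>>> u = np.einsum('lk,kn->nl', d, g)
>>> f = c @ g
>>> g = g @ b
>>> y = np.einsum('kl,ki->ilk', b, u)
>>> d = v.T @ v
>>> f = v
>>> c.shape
(7, 7)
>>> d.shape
(11, 11)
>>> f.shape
(13, 11)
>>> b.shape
(7, 7)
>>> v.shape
(13, 11)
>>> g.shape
(7, 7)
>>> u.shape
(7, 29)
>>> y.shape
(29, 7, 7)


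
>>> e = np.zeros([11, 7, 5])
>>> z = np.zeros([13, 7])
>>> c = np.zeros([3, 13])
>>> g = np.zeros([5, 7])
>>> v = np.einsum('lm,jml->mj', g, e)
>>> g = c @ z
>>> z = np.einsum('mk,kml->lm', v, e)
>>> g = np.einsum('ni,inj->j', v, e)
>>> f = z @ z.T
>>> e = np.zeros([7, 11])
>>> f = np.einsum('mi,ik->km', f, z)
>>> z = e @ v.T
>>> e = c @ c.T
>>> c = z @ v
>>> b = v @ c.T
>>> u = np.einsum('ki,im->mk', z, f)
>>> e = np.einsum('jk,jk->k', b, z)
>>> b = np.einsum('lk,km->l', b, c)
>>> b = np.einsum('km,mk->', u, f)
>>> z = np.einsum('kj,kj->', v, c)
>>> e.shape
(7,)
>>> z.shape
()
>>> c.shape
(7, 11)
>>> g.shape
(5,)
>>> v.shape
(7, 11)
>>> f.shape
(7, 5)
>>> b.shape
()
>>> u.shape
(5, 7)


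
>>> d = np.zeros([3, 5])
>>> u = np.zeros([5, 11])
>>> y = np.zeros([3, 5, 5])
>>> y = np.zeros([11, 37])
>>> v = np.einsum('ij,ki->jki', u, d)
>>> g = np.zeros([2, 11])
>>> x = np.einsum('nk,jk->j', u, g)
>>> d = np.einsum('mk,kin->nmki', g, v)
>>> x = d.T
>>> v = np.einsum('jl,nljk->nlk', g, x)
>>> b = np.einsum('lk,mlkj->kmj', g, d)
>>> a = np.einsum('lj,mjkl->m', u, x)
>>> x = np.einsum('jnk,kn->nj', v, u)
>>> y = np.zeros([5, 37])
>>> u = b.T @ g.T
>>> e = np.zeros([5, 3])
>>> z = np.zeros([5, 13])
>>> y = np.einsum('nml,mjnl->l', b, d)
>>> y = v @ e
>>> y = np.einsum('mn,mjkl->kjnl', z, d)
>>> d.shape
(5, 2, 11, 3)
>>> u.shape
(3, 5, 2)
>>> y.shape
(11, 2, 13, 3)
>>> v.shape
(3, 11, 5)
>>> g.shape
(2, 11)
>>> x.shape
(11, 3)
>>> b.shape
(11, 5, 3)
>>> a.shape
(3,)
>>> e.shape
(5, 3)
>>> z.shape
(5, 13)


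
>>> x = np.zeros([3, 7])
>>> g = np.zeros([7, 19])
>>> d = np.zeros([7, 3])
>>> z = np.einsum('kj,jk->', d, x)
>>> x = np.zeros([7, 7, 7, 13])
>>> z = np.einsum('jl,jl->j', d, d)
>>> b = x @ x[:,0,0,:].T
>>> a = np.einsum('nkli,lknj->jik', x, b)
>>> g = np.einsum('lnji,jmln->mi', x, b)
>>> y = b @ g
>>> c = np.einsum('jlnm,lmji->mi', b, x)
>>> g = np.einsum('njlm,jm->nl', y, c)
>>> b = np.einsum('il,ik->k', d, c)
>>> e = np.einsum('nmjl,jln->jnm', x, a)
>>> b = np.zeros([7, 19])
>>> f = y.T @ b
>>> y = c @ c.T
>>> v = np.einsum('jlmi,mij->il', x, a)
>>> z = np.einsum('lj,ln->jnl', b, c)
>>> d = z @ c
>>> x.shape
(7, 7, 7, 13)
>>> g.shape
(7, 7)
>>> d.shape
(19, 13, 13)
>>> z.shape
(19, 13, 7)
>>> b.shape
(7, 19)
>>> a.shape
(7, 13, 7)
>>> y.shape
(7, 7)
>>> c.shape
(7, 13)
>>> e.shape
(7, 7, 7)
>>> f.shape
(13, 7, 7, 19)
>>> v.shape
(13, 7)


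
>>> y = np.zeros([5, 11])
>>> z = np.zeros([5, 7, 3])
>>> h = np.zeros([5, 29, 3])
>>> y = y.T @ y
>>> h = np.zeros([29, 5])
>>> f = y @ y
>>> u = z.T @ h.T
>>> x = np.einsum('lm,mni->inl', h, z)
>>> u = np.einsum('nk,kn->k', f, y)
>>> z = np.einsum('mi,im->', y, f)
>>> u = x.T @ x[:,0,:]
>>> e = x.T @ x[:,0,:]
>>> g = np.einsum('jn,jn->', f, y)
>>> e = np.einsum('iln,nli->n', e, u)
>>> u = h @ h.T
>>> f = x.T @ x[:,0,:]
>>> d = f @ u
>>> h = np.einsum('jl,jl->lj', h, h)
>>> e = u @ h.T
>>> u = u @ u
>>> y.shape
(11, 11)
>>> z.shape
()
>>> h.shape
(5, 29)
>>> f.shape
(29, 7, 29)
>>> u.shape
(29, 29)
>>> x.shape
(3, 7, 29)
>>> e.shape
(29, 5)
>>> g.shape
()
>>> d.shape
(29, 7, 29)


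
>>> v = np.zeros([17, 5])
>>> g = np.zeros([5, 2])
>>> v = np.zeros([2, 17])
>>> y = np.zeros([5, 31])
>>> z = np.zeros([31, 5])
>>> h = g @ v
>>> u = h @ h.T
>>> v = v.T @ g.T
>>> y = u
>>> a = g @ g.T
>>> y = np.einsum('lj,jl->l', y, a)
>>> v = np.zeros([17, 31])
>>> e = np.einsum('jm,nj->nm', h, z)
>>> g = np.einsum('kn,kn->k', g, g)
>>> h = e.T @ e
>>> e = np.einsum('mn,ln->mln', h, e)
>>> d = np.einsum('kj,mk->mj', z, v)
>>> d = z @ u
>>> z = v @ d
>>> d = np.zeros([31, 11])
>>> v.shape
(17, 31)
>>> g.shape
(5,)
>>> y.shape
(5,)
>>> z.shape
(17, 5)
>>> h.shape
(17, 17)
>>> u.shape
(5, 5)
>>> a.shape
(5, 5)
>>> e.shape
(17, 31, 17)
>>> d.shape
(31, 11)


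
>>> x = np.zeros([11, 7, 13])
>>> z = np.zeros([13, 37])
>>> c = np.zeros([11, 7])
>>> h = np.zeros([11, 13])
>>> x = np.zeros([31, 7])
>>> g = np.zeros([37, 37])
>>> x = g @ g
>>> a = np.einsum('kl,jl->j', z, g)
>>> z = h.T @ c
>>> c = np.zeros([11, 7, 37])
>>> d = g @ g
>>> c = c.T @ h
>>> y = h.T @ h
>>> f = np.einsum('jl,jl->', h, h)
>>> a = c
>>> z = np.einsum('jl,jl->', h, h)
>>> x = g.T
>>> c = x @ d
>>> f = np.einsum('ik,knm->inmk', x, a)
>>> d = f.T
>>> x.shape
(37, 37)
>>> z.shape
()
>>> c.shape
(37, 37)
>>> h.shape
(11, 13)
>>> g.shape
(37, 37)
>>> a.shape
(37, 7, 13)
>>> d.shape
(37, 13, 7, 37)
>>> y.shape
(13, 13)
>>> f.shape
(37, 7, 13, 37)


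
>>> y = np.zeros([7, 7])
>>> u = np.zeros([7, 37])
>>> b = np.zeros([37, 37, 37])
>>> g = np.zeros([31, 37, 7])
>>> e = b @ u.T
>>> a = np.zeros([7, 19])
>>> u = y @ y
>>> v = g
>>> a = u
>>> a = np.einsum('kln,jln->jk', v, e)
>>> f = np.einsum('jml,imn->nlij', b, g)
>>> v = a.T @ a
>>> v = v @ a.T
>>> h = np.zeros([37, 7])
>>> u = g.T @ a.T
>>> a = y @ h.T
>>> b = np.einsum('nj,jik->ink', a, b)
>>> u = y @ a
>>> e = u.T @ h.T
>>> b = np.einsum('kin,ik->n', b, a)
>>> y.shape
(7, 7)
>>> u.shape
(7, 37)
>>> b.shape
(37,)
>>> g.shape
(31, 37, 7)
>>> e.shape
(37, 37)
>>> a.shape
(7, 37)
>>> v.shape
(31, 37)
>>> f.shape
(7, 37, 31, 37)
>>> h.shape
(37, 7)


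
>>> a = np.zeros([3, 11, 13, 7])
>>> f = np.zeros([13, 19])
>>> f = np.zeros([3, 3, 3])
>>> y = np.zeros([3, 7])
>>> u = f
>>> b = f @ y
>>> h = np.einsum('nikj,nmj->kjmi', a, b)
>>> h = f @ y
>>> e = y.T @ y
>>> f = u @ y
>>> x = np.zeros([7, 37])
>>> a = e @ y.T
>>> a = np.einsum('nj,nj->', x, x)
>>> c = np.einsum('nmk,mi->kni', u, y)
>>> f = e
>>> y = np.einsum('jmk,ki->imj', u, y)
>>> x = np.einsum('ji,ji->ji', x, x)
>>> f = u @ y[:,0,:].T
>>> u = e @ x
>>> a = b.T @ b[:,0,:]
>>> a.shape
(7, 3, 7)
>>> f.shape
(3, 3, 7)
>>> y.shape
(7, 3, 3)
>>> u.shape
(7, 37)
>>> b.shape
(3, 3, 7)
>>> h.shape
(3, 3, 7)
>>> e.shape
(7, 7)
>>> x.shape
(7, 37)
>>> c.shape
(3, 3, 7)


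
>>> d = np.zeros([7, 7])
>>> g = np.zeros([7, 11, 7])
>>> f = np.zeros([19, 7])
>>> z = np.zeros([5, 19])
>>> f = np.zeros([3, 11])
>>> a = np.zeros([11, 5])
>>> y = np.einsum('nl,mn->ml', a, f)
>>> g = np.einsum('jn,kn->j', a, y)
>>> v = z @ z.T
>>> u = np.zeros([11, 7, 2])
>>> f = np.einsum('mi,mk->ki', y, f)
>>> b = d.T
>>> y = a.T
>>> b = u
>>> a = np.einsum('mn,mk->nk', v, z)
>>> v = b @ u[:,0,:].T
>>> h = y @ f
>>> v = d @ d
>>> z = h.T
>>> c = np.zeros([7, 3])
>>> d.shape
(7, 7)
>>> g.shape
(11,)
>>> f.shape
(11, 5)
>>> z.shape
(5, 5)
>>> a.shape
(5, 19)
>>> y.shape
(5, 11)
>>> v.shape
(7, 7)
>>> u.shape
(11, 7, 2)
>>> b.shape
(11, 7, 2)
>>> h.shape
(5, 5)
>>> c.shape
(7, 3)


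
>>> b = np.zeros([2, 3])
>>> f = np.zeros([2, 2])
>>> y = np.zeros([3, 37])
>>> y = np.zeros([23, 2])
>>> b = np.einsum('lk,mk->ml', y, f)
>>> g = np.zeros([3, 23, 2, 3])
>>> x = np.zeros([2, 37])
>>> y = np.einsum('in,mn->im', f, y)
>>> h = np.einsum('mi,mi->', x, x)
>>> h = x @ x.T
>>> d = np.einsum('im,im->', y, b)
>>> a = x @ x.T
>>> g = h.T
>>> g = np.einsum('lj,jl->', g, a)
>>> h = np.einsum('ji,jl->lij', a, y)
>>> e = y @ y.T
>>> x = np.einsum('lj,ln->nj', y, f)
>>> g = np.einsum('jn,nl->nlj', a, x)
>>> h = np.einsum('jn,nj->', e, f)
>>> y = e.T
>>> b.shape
(2, 23)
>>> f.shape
(2, 2)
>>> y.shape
(2, 2)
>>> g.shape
(2, 23, 2)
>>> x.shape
(2, 23)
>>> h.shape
()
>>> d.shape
()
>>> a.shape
(2, 2)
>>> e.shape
(2, 2)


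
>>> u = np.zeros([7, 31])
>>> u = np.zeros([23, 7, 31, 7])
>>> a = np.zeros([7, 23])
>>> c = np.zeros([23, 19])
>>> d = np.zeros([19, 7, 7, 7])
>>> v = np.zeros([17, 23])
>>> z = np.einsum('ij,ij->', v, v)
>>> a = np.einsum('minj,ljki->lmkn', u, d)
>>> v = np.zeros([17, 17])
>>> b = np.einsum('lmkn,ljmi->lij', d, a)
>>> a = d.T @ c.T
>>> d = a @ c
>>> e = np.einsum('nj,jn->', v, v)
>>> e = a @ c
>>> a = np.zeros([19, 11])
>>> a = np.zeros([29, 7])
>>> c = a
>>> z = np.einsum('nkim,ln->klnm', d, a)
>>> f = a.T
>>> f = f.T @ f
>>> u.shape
(23, 7, 31, 7)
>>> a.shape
(29, 7)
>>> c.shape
(29, 7)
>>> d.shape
(7, 7, 7, 19)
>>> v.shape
(17, 17)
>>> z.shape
(7, 29, 7, 19)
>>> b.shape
(19, 31, 23)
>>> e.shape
(7, 7, 7, 19)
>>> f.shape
(29, 29)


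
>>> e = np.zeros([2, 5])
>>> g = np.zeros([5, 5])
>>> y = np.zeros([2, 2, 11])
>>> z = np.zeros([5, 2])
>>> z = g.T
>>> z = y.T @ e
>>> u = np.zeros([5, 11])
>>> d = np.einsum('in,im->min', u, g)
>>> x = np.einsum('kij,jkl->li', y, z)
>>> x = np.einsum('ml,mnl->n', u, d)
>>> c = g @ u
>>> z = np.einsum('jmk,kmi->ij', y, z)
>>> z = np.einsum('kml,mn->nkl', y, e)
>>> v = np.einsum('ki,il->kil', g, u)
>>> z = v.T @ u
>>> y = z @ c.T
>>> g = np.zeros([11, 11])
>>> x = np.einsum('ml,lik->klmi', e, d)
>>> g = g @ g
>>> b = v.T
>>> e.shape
(2, 5)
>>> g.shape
(11, 11)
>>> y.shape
(11, 5, 5)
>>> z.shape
(11, 5, 11)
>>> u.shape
(5, 11)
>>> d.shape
(5, 5, 11)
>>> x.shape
(11, 5, 2, 5)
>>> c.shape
(5, 11)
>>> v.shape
(5, 5, 11)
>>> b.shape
(11, 5, 5)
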